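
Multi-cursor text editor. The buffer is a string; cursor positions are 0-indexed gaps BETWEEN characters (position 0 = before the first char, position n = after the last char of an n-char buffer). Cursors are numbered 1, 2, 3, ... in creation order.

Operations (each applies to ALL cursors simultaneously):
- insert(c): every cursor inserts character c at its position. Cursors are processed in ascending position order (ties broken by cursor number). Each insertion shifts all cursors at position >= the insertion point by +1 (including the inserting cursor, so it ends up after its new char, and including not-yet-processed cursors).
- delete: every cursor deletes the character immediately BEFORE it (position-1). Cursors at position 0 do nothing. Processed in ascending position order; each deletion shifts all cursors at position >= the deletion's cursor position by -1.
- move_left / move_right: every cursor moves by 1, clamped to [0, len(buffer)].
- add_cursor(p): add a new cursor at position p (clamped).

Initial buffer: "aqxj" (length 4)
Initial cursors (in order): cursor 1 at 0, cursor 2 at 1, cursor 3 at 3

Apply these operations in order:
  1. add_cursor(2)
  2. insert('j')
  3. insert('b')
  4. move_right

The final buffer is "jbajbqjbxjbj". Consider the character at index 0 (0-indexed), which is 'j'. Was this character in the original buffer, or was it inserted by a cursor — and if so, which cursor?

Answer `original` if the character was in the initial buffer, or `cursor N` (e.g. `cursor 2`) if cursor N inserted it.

After op 1 (add_cursor(2)): buffer="aqxj" (len 4), cursors c1@0 c2@1 c4@2 c3@3, authorship ....
After op 2 (insert('j')): buffer="jajqjxjj" (len 8), cursors c1@1 c2@3 c4@5 c3@7, authorship 1.2.4.3.
After op 3 (insert('b')): buffer="jbajbqjbxjbj" (len 12), cursors c1@2 c2@5 c4@8 c3@11, authorship 11.22.44.33.
After op 4 (move_right): buffer="jbajbqjbxjbj" (len 12), cursors c1@3 c2@6 c4@9 c3@12, authorship 11.22.44.33.
Authorship (.=original, N=cursor N): 1 1 . 2 2 . 4 4 . 3 3 .
Index 0: author = 1

Answer: cursor 1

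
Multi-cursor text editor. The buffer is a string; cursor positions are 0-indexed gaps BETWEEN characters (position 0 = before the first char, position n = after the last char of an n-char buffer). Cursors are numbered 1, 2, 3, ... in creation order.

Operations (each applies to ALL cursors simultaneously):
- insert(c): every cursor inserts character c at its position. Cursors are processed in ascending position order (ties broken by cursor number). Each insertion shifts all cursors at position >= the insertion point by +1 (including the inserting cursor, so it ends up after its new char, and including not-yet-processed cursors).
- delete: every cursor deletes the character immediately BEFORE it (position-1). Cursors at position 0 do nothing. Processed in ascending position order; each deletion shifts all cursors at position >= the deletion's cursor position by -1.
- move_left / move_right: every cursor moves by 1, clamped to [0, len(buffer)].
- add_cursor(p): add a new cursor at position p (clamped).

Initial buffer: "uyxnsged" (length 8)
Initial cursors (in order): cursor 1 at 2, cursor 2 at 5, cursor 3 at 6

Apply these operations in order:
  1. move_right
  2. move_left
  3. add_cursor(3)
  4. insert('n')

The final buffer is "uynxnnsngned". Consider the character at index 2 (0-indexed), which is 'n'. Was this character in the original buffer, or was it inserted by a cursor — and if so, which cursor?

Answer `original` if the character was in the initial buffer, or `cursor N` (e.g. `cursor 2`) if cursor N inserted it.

After op 1 (move_right): buffer="uyxnsged" (len 8), cursors c1@3 c2@6 c3@7, authorship ........
After op 2 (move_left): buffer="uyxnsged" (len 8), cursors c1@2 c2@5 c3@6, authorship ........
After op 3 (add_cursor(3)): buffer="uyxnsged" (len 8), cursors c1@2 c4@3 c2@5 c3@6, authorship ........
After op 4 (insert('n')): buffer="uynxnnsngned" (len 12), cursors c1@3 c4@5 c2@8 c3@10, authorship ..1.4..2.3..
Authorship (.=original, N=cursor N): . . 1 . 4 . . 2 . 3 . .
Index 2: author = 1

Answer: cursor 1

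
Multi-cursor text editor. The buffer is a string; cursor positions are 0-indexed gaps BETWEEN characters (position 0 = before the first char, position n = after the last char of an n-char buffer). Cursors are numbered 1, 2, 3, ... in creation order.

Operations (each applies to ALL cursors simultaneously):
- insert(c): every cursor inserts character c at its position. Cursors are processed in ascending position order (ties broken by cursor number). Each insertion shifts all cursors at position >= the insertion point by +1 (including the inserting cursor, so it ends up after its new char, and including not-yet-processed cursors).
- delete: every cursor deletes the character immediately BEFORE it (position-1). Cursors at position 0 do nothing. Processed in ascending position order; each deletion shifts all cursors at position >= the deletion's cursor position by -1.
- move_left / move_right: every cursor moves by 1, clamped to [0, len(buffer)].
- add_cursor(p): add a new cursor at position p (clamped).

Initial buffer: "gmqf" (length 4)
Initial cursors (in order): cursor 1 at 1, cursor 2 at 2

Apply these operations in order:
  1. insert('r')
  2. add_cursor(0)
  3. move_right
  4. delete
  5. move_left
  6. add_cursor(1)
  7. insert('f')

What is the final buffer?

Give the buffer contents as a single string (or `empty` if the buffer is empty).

After op 1 (insert('r')): buffer="grmrqf" (len 6), cursors c1@2 c2@4, authorship .1.2..
After op 2 (add_cursor(0)): buffer="grmrqf" (len 6), cursors c3@0 c1@2 c2@4, authorship .1.2..
After op 3 (move_right): buffer="grmrqf" (len 6), cursors c3@1 c1@3 c2@5, authorship .1.2..
After op 4 (delete): buffer="rrf" (len 3), cursors c3@0 c1@1 c2@2, authorship 12.
After op 5 (move_left): buffer="rrf" (len 3), cursors c1@0 c3@0 c2@1, authorship 12.
After op 6 (add_cursor(1)): buffer="rrf" (len 3), cursors c1@0 c3@0 c2@1 c4@1, authorship 12.
After op 7 (insert('f')): buffer="ffrffrf" (len 7), cursors c1@2 c3@2 c2@5 c4@5, authorship 131242.

Answer: ffrffrf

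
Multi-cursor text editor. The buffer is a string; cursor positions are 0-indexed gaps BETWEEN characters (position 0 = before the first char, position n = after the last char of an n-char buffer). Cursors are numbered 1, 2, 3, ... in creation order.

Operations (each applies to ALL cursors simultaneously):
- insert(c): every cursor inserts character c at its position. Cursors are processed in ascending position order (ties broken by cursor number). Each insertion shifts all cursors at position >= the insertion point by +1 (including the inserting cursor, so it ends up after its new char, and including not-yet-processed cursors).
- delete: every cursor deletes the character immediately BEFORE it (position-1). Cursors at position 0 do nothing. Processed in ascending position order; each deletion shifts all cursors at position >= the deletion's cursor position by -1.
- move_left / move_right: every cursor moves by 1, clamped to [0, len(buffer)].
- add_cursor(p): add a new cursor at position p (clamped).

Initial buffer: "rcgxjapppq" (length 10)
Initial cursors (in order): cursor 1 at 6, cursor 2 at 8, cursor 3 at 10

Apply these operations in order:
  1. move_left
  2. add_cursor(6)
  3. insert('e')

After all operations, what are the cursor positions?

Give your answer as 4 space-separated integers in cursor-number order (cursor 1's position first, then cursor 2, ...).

After op 1 (move_left): buffer="rcgxjapppq" (len 10), cursors c1@5 c2@7 c3@9, authorship ..........
After op 2 (add_cursor(6)): buffer="rcgxjapppq" (len 10), cursors c1@5 c4@6 c2@7 c3@9, authorship ..........
After op 3 (insert('e')): buffer="rcgxjeaepeppeq" (len 14), cursors c1@6 c4@8 c2@10 c3@13, authorship .....1.4.2..3.

Answer: 6 10 13 8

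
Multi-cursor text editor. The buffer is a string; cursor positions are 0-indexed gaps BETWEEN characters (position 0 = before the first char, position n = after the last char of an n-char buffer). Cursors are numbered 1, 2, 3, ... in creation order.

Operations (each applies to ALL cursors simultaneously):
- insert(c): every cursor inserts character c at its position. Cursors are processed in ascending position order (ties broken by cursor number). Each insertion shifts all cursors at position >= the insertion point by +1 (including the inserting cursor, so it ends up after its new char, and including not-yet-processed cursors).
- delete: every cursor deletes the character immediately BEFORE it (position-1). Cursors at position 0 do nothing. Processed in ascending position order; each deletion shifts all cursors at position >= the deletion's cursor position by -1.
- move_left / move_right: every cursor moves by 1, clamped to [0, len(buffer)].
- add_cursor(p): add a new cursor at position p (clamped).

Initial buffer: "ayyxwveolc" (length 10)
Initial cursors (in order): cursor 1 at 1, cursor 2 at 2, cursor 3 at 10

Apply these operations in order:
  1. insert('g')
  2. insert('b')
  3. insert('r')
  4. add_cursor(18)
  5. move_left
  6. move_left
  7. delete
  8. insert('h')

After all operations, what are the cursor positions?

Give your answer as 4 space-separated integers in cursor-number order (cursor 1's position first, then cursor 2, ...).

After op 1 (insert('g')): buffer="agygyxwveolcg" (len 13), cursors c1@2 c2@4 c3@13, authorship .1.2........3
After op 2 (insert('b')): buffer="agbygbyxwveolcgb" (len 16), cursors c1@3 c2@6 c3@16, authorship .11.22........33
After op 3 (insert('r')): buffer="agbrygbryxwveolcgbr" (len 19), cursors c1@4 c2@8 c3@19, authorship .111.222........333
After op 4 (add_cursor(18)): buffer="agbrygbryxwveolcgbr" (len 19), cursors c1@4 c2@8 c4@18 c3@19, authorship .111.222........333
After op 5 (move_left): buffer="agbrygbryxwveolcgbr" (len 19), cursors c1@3 c2@7 c4@17 c3@18, authorship .111.222........333
After op 6 (move_left): buffer="agbrygbryxwveolcgbr" (len 19), cursors c1@2 c2@6 c4@16 c3@17, authorship .111.222........333
After op 7 (delete): buffer="abrybryxwveolbr" (len 15), cursors c1@1 c2@4 c3@13 c4@13, authorship .11.22.......33
After op 8 (insert('h')): buffer="ahbryhbryxwveolhhbr" (len 19), cursors c1@2 c2@6 c3@17 c4@17, authorship .111.222.......3433

Answer: 2 6 17 17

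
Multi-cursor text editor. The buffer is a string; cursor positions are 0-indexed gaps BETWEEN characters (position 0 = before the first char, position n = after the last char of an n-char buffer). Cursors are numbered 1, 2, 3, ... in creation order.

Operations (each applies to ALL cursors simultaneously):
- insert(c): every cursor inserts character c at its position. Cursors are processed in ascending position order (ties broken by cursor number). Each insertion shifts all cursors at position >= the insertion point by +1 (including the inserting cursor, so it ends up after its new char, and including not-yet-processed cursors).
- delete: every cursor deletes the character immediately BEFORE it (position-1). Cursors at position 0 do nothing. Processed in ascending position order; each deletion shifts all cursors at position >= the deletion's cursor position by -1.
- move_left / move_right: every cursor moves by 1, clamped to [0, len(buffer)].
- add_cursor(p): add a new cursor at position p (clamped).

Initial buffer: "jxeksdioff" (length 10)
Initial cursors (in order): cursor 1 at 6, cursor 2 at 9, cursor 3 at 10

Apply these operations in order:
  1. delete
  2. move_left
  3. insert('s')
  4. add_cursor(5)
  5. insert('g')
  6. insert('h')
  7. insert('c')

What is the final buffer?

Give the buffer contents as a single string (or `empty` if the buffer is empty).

After op 1 (delete): buffer="jxeksio" (len 7), cursors c1@5 c2@7 c3@7, authorship .......
After op 2 (move_left): buffer="jxeksio" (len 7), cursors c1@4 c2@6 c3@6, authorship .......
After op 3 (insert('s')): buffer="jxekssisso" (len 10), cursors c1@5 c2@9 c3@9, authorship ....1..23.
After op 4 (add_cursor(5)): buffer="jxekssisso" (len 10), cursors c1@5 c4@5 c2@9 c3@9, authorship ....1..23.
After op 5 (insert('g')): buffer="jxeksggsissggo" (len 14), cursors c1@7 c4@7 c2@13 c3@13, authorship ....114..2323.
After op 6 (insert('h')): buffer="jxeksgghhsissgghho" (len 18), cursors c1@9 c4@9 c2@17 c3@17, authorship ....11414..232323.
After op 7 (insert('c')): buffer="jxeksgghhccsissgghhcco" (len 22), cursors c1@11 c4@11 c2@21 c3@21, authorship ....1141414..23232323.

Answer: jxeksgghhccsissgghhcco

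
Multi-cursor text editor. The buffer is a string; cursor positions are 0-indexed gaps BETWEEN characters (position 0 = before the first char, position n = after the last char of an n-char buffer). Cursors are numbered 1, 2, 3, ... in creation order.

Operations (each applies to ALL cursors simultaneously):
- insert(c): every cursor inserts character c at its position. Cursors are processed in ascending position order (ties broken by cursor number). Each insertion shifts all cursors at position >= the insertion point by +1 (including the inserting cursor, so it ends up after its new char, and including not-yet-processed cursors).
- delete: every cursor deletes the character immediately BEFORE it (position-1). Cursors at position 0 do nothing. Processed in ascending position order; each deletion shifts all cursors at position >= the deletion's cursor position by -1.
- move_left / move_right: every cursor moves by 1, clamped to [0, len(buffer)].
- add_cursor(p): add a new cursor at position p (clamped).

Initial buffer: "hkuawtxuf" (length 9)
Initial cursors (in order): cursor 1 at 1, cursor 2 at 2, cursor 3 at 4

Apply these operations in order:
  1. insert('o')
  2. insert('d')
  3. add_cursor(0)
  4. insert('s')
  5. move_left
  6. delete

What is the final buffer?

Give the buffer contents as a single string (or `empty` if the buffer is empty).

After op 1 (insert('o')): buffer="hokouaowtxuf" (len 12), cursors c1@2 c2@4 c3@7, authorship .1.2..3.....
After op 2 (insert('d')): buffer="hodkoduaodwtxuf" (len 15), cursors c1@3 c2@6 c3@10, authorship .11.22..33.....
After op 3 (add_cursor(0)): buffer="hodkoduaodwtxuf" (len 15), cursors c4@0 c1@3 c2@6 c3@10, authorship .11.22..33.....
After op 4 (insert('s')): buffer="shodskodsuaodswtxuf" (len 19), cursors c4@1 c1@5 c2@9 c3@14, authorship 4.111.222..333.....
After op 5 (move_left): buffer="shodskodsuaodswtxuf" (len 19), cursors c4@0 c1@4 c2@8 c3@13, authorship 4.111.222..333.....
After op 6 (delete): buffer="shoskosuaoswtxuf" (len 16), cursors c4@0 c1@3 c2@6 c3@10, authorship 4.11.22..33.....

Answer: shoskosuaoswtxuf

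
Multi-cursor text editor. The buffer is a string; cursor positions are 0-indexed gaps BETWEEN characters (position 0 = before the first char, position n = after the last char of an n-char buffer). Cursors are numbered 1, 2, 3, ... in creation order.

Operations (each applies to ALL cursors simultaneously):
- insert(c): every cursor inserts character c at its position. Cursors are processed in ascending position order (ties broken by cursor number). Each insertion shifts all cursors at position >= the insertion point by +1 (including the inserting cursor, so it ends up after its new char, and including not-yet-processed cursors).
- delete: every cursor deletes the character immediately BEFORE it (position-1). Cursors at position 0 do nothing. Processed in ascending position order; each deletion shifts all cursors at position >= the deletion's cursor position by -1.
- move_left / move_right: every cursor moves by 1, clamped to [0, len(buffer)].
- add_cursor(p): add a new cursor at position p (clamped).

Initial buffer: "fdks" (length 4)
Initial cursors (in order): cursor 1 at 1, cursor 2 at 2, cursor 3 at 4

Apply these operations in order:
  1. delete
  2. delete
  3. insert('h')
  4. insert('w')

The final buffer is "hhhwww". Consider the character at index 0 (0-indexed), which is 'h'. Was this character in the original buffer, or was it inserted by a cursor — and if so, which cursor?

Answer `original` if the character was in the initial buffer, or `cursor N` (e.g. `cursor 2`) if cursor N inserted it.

Answer: cursor 1

Derivation:
After op 1 (delete): buffer="k" (len 1), cursors c1@0 c2@0 c3@1, authorship .
After op 2 (delete): buffer="" (len 0), cursors c1@0 c2@0 c3@0, authorship 
After op 3 (insert('h')): buffer="hhh" (len 3), cursors c1@3 c2@3 c3@3, authorship 123
After op 4 (insert('w')): buffer="hhhwww" (len 6), cursors c1@6 c2@6 c3@6, authorship 123123
Authorship (.=original, N=cursor N): 1 2 3 1 2 3
Index 0: author = 1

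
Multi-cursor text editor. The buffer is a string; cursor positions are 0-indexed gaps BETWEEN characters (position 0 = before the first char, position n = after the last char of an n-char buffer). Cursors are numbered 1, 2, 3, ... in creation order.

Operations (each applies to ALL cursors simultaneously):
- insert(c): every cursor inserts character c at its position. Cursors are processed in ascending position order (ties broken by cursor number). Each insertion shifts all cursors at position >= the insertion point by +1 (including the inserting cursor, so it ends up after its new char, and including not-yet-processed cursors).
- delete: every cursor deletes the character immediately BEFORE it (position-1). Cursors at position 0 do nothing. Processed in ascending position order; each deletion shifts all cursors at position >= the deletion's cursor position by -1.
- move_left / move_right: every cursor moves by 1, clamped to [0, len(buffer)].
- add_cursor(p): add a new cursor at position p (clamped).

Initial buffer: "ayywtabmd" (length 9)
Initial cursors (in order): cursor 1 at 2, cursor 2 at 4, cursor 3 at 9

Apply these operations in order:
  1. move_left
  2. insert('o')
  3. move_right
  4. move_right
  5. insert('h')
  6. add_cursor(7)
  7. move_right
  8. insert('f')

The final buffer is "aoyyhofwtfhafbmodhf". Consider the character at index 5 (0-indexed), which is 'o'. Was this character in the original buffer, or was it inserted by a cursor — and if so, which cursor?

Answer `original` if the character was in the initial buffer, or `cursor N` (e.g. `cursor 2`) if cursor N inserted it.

Answer: cursor 2

Derivation:
After op 1 (move_left): buffer="ayywtabmd" (len 9), cursors c1@1 c2@3 c3@8, authorship .........
After op 2 (insert('o')): buffer="aoyyowtabmod" (len 12), cursors c1@2 c2@5 c3@11, authorship .1..2.....3.
After op 3 (move_right): buffer="aoyyowtabmod" (len 12), cursors c1@3 c2@6 c3@12, authorship .1..2.....3.
After op 4 (move_right): buffer="aoyyowtabmod" (len 12), cursors c1@4 c2@7 c3@12, authorship .1..2.....3.
After op 5 (insert('h')): buffer="aoyyhowthabmodh" (len 15), cursors c1@5 c2@9 c3@15, authorship .1..12..2...3.3
After op 6 (add_cursor(7)): buffer="aoyyhowthabmodh" (len 15), cursors c1@5 c4@7 c2@9 c3@15, authorship .1..12..2...3.3
After op 7 (move_right): buffer="aoyyhowthabmodh" (len 15), cursors c1@6 c4@8 c2@10 c3@15, authorship .1..12..2...3.3
After op 8 (insert('f')): buffer="aoyyhofwtfhafbmodhf" (len 19), cursors c1@7 c4@10 c2@13 c3@19, authorship .1..121..42.2..3.33
Authorship (.=original, N=cursor N): . 1 . . 1 2 1 . . 4 2 . 2 . . 3 . 3 3
Index 5: author = 2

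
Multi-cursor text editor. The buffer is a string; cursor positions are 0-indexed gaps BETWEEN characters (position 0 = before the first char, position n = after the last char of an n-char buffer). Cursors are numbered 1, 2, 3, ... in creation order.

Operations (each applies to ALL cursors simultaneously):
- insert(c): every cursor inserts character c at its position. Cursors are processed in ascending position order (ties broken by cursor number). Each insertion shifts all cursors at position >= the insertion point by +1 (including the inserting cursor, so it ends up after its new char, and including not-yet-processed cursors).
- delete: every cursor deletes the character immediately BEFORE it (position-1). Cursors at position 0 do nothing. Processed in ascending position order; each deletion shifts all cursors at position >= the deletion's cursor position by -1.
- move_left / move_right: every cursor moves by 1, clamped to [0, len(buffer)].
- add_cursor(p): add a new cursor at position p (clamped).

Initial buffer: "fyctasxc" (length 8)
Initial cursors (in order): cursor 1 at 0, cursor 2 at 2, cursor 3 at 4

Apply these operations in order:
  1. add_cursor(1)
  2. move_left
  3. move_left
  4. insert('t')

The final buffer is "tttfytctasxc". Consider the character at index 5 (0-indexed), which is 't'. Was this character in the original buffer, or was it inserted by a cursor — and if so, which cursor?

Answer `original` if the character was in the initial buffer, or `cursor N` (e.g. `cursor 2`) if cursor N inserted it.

Answer: cursor 3

Derivation:
After op 1 (add_cursor(1)): buffer="fyctasxc" (len 8), cursors c1@0 c4@1 c2@2 c3@4, authorship ........
After op 2 (move_left): buffer="fyctasxc" (len 8), cursors c1@0 c4@0 c2@1 c3@3, authorship ........
After op 3 (move_left): buffer="fyctasxc" (len 8), cursors c1@0 c2@0 c4@0 c3@2, authorship ........
After op 4 (insert('t')): buffer="tttfytctasxc" (len 12), cursors c1@3 c2@3 c4@3 c3@6, authorship 124..3......
Authorship (.=original, N=cursor N): 1 2 4 . . 3 . . . . . .
Index 5: author = 3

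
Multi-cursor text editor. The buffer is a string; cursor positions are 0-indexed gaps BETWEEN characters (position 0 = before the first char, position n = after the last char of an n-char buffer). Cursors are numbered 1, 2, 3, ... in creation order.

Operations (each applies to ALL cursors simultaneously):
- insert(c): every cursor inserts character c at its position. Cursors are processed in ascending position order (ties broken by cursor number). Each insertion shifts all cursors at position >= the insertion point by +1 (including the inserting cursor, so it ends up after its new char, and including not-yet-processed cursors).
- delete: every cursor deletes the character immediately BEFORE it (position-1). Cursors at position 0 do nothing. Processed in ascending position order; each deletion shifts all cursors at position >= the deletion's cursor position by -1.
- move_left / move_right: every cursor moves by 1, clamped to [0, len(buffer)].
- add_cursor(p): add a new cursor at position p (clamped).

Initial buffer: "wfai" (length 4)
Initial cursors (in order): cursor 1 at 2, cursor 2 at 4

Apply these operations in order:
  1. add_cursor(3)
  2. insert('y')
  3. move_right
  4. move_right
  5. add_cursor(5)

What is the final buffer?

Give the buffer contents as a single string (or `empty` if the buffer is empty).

After op 1 (add_cursor(3)): buffer="wfai" (len 4), cursors c1@2 c3@3 c2@4, authorship ....
After op 2 (insert('y')): buffer="wfyayiy" (len 7), cursors c1@3 c3@5 c2@7, authorship ..1.3.2
After op 3 (move_right): buffer="wfyayiy" (len 7), cursors c1@4 c3@6 c2@7, authorship ..1.3.2
After op 4 (move_right): buffer="wfyayiy" (len 7), cursors c1@5 c2@7 c3@7, authorship ..1.3.2
After op 5 (add_cursor(5)): buffer="wfyayiy" (len 7), cursors c1@5 c4@5 c2@7 c3@7, authorship ..1.3.2

Answer: wfyayiy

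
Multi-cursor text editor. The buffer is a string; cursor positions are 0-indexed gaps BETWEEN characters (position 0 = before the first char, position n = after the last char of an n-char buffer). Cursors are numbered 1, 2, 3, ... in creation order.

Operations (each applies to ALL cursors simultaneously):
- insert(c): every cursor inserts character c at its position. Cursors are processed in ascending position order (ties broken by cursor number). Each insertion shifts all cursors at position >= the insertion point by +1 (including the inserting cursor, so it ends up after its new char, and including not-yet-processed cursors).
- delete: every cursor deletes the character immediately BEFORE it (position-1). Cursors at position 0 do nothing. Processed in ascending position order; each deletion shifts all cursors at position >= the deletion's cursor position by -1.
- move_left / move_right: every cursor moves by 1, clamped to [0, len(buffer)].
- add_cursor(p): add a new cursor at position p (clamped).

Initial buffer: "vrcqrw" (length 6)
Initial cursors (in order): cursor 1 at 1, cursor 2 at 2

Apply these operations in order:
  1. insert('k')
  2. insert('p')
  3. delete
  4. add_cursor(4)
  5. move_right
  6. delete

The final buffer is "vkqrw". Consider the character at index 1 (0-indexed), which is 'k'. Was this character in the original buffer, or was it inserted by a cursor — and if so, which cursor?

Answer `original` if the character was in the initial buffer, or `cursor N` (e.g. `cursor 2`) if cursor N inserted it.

After op 1 (insert('k')): buffer="vkrkcqrw" (len 8), cursors c1@2 c2@4, authorship .1.2....
After op 2 (insert('p')): buffer="vkprkpcqrw" (len 10), cursors c1@3 c2@6, authorship .11.22....
After op 3 (delete): buffer="vkrkcqrw" (len 8), cursors c1@2 c2@4, authorship .1.2....
After op 4 (add_cursor(4)): buffer="vkrkcqrw" (len 8), cursors c1@2 c2@4 c3@4, authorship .1.2....
After op 5 (move_right): buffer="vkrkcqrw" (len 8), cursors c1@3 c2@5 c3@5, authorship .1.2....
After op 6 (delete): buffer="vkqrw" (len 5), cursors c1@2 c2@2 c3@2, authorship .1...
Authorship (.=original, N=cursor N): . 1 . . .
Index 1: author = 1

Answer: cursor 1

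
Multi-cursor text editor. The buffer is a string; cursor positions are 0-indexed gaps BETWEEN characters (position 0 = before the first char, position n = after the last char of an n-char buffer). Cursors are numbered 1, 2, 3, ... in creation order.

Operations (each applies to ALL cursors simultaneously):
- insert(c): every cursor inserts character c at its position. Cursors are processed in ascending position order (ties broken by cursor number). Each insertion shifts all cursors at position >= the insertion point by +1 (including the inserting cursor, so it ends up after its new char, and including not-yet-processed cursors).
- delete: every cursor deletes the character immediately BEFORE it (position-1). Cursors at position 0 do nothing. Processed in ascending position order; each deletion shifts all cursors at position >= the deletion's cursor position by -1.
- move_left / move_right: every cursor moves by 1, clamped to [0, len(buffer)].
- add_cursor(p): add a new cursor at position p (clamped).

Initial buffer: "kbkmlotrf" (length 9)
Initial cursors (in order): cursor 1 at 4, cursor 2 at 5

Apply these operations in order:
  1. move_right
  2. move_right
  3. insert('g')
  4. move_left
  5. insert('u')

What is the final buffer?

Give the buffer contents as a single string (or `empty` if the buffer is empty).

Answer: kbkmlougtugrf

Derivation:
After op 1 (move_right): buffer="kbkmlotrf" (len 9), cursors c1@5 c2@6, authorship .........
After op 2 (move_right): buffer="kbkmlotrf" (len 9), cursors c1@6 c2@7, authorship .........
After op 3 (insert('g')): buffer="kbkmlogtgrf" (len 11), cursors c1@7 c2@9, authorship ......1.2..
After op 4 (move_left): buffer="kbkmlogtgrf" (len 11), cursors c1@6 c2@8, authorship ......1.2..
After op 5 (insert('u')): buffer="kbkmlougtugrf" (len 13), cursors c1@7 c2@10, authorship ......11.22..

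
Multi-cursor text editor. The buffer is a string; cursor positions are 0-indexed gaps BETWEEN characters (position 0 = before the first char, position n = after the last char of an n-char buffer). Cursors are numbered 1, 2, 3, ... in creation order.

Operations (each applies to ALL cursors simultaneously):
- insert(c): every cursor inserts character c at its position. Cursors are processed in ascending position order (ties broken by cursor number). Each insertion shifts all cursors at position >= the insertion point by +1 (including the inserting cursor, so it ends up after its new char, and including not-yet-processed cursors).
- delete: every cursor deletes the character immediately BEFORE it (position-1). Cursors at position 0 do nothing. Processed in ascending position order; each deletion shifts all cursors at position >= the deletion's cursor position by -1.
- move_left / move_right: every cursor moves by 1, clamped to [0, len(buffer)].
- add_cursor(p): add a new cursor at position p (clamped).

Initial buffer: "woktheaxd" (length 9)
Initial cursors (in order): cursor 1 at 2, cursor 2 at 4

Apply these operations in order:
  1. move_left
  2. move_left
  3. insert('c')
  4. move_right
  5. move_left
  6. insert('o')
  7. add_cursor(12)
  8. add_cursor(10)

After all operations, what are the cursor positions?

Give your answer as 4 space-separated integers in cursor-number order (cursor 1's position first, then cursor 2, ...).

Answer: 2 6 12 10

Derivation:
After op 1 (move_left): buffer="woktheaxd" (len 9), cursors c1@1 c2@3, authorship .........
After op 2 (move_left): buffer="woktheaxd" (len 9), cursors c1@0 c2@2, authorship .........
After op 3 (insert('c')): buffer="cwocktheaxd" (len 11), cursors c1@1 c2@4, authorship 1..2.......
After op 4 (move_right): buffer="cwocktheaxd" (len 11), cursors c1@2 c2@5, authorship 1..2.......
After op 5 (move_left): buffer="cwocktheaxd" (len 11), cursors c1@1 c2@4, authorship 1..2.......
After op 6 (insert('o')): buffer="cowocoktheaxd" (len 13), cursors c1@2 c2@6, authorship 11..22.......
After op 7 (add_cursor(12)): buffer="cowocoktheaxd" (len 13), cursors c1@2 c2@6 c3@12, authorship 11..22.......
After op 8 (add_cursor(10)): buffer="cowocoktheaxd" (len 13), cursors c1@2 c2@6 c4@10 c3@12, authorship 11..22.......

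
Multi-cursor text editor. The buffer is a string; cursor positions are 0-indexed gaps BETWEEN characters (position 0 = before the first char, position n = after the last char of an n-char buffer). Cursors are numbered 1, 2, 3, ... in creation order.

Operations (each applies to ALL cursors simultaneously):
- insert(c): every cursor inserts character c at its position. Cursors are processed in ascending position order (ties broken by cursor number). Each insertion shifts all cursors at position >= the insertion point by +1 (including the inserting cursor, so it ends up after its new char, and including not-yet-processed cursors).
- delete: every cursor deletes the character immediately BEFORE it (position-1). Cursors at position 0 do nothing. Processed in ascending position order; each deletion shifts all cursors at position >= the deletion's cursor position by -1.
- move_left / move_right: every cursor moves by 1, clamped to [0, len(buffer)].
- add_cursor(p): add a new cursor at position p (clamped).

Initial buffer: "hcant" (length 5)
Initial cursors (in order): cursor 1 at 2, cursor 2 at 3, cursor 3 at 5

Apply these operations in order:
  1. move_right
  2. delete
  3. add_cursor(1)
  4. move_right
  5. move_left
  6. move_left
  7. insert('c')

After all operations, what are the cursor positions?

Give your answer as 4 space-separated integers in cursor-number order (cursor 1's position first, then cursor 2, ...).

Answer: 4 4 4 4

Derivation:
After op 1 (move_right): buffer="hcant" (len 5), cursors c1@3 c2@4 c3@5, authorship .....
After op 2 (delete): buffer="hc" (len 2), cursors c1@2 c2@2 c3@2, authorship ..
After op 3 (add_cursor(1)): buffer="hc" (len 2), cursors c4@1 c1@2 c2@2 c3@2, authorship ..
After op 4 (move_right): buffer="hc" (len 2), cursors c1@2 c2@2 c3@2 c4@2, authorship ..
After op 5 (move_left): buffer="hc" (len 2), cursors c1@1 c2@1 c3@1 c4@1, authorship ..
After op 6 (move_left): buffer="hc" (len 2), cursors c1@0 c2@0 c3@0 c4@0, authorship ..
After op 7 (insert('c')): buffer="cccchc" (len 6), cursors c1@4 c2@4 c3@4 c4@4, authorship 1234..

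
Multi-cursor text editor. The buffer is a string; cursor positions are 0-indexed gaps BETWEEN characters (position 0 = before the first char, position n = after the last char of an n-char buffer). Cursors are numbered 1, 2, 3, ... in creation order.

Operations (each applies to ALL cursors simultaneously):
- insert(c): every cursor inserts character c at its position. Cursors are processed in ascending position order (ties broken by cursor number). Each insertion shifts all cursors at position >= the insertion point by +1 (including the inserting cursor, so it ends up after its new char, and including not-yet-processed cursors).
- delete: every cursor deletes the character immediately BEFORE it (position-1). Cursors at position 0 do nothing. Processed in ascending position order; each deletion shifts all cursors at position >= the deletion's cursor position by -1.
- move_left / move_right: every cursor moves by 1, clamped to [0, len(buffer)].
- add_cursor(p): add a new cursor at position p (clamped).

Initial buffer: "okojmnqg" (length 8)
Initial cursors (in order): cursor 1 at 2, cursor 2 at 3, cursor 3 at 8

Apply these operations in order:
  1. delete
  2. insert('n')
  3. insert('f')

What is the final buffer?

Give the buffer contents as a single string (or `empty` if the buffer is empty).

After op 1 (delete): buffer="ojmnq" (len 5), cursors c1@1 c2@1 c3@5, authorship .....
After op 2 (insert('n')): buffer="onnjmnqn" (len 8), cursors c1@3 c2@3 c3@8, authorship .12....3
After op 3 (insert('f')): buffer="onnffjmnqnf" (len 11), cursors c1@5 c2@5 c3@11, authorship .1212....33

Answer: onnffjmnqnf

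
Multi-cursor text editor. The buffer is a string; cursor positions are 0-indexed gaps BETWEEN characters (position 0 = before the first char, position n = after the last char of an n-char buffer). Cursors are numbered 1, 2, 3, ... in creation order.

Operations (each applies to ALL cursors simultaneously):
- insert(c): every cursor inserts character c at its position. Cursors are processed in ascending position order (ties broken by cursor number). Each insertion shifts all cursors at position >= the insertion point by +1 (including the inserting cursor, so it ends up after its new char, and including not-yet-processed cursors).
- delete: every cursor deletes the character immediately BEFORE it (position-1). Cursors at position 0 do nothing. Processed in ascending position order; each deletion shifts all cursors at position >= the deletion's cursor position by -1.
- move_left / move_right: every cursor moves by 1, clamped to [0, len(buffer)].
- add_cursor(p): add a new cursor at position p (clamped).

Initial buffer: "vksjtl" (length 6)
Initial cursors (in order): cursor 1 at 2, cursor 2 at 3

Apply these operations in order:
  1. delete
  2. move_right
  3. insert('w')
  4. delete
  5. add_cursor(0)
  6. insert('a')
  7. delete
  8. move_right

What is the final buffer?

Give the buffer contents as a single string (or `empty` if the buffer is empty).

After op 1 (delete): buffer="vjtl" (len 4), cursors c1@1 c2@1, authorship ....
After op 2 (move_right): buffer="vjtl" (len 4), cursors c1@2 c2@2, authorship ....
After op 3 (insert('w')): buffer="vjwwtl" (len 6), cursors c1@4 c2@4, authorship ..12..
After op 4 (delete): buffer="vjtl" (len 4), cursors c1@2 c2@2, authorship ....
After op 5 (add_cursor(0)): buffer="vjtl" (len 4), cursors c3@0 c1@2 c2@2, authorship ....
After op 6 (insert('a')): buffer="avjaatl" (len 7), cursors c3@1 c1@5 c2@5, authorship 3..12..
After op 7 (delete): buffer="vjtl" (len 4), cursors c3@0 c1@2 c2@2, authorship ....
After op 8 (move_right): buffer="vjtl" (len 4), cursors c3@1 c1@3 c2@3, authorship ....

Answer: vjtl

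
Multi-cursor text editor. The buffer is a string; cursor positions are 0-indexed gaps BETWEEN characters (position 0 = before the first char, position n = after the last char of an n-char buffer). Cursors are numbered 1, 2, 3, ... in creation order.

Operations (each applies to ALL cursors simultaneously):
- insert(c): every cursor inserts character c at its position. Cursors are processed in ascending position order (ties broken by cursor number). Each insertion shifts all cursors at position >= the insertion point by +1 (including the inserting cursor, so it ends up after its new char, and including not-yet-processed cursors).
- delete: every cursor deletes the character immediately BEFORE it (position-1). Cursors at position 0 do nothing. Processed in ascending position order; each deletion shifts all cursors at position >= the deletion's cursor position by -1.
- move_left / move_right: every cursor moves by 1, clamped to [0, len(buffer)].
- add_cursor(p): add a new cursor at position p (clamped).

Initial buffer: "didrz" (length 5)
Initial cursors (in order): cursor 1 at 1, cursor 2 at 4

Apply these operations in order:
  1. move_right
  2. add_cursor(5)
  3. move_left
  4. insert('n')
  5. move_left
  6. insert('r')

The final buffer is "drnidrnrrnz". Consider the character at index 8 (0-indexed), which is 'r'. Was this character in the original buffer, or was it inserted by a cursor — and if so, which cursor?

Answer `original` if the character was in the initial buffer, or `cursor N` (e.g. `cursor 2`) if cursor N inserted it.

After op 1 (move_right): buffer="didrz" (len 5), cursors c1@2 c2@5, authorship .....
After op 2 (add_cursor(5)): buffer="didrz" (len 5), cursors c1@2 c2@5 c3@5, authorship .....
After op 3 (move_left): buffer="didrz" (len 5), cursors c1@1 c2@4 c3@4, authorship .....
After op 4 (insert('n')): buffer="dnidrnnz" (len 8), cursors c1@2 c2@7 c3@7, authorship .1...23.
After op 5 (move_left): buffer="dnidrnnz" (len 8), cursors c1@1 c2@6 c3@6, authorship .1...23.
After op 6 (insert('r')): buffer="drnidrnrrnz" (len 11), cursors c1@2 c2@9 c3@9, authorship .11...2233.
Authorship (.=original, N=cursor N): . 1 1 . . . 2 2 3 3 .
Index 8: author = 3

Answer: cursor 3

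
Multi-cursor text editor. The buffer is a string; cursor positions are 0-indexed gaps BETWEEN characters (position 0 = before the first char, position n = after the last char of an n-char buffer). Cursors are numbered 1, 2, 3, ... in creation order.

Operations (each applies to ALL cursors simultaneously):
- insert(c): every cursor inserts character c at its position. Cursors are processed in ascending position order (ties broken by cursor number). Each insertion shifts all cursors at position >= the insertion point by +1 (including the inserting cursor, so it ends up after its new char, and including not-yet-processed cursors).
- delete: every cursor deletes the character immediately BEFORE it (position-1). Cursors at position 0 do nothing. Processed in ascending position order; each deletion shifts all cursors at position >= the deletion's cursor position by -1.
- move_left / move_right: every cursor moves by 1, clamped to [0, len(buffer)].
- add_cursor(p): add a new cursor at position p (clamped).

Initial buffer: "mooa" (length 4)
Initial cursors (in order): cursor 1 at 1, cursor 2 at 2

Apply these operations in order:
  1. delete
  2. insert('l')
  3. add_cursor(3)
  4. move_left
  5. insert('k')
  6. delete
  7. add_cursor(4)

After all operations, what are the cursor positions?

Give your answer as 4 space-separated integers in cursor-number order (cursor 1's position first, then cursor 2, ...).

After op 1 (delete): buffer="oa" (len 2), cursors c1@0 c2@0, authorship ..
After op 2 (insert('l')): buffer="lloa" (len 4), cursors c1@2 c2@2, authorship 12..
After op 3 (add_cursor(3)): buffer="lloa" (len 4), cursors c1@2 c2@2 c3@3, authorship 12..
After op 4 (move_left): buffer="lloa" (len 4), cursors c1@1 c2@1 c3@2, authorship 12..
After op 5 (insert('k')): buffer="lkklkoa" (len 7), cursors c1@3 c2@3 c3@5, authorship 11223..
After op 6 (delete): buffer="lloa" (len 4), cursors c1@1 c2@1 c3@2, authorship 12..
After op 7 (add_cursor(4)): buffer="lloa" (len 4), cursors c1@1 c2@1 c3@2 c4@4, authorship 12..

Answer: 1 1 2 4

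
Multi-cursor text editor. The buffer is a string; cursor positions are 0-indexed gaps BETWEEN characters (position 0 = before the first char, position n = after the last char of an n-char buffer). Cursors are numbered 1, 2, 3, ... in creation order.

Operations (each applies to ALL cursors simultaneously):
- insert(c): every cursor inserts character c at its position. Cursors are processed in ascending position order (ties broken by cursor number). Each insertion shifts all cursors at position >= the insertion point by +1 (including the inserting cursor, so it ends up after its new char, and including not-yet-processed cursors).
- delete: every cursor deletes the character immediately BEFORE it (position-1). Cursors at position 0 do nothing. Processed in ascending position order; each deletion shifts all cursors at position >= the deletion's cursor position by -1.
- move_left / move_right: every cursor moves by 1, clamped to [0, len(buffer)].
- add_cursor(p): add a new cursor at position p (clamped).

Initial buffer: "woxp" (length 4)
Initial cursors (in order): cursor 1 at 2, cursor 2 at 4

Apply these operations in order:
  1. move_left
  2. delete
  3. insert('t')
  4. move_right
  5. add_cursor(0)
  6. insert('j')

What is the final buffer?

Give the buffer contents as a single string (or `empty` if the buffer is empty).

Answer: jtojtpj

Derivation:
After op 1 (move_left): buffer="woxp" (len 4), cursors c1@1 c2@3, authorship ....
After op 2 (delete): buffer="op" (len 2), cursors c1@0 c2@1, authorship ..
After op 3 (insert('t')): buffer="totp" (len 4), cursors c1@1 c2@3, authorship 1.2.
After op 4 (move_right): buffer="totp" (len 4), cursors c1@2 c2@4, authorship 1.2.
After op 5 (add_cursor(0)): buffer="totp" (len 4), cursors c3@0 c1@2 c2@4, authorship 1.2.
After op 6 (insert('j')): buffer="jtojtpj" (len 7), cursors c3@1 c1@4 c2@7, authorship 31.12.2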